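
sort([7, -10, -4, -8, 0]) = [-10, -8, -4, 0, 7]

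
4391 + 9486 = 13877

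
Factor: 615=3^1*5^1*41^1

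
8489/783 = 10+659/783 ≈ 10.84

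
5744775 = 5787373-42598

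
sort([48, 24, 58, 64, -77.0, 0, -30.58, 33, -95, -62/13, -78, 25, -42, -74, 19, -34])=[-95, -78, -77.0, -74, -42, -34, -30.58, -62/13, 0, 19, 24, 25, 33, 48, 58, 64]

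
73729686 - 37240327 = 36489359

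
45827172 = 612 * 74881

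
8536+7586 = 16122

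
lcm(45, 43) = 1935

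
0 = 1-1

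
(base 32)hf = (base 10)559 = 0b1000101111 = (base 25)m9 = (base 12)3a7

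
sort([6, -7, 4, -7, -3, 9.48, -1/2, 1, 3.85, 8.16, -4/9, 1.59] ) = [-7, -7, -3, -1/2, -4/9, 1, 1.59, 3.85, 4, 6, 8.16, 9.48] 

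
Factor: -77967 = -1*3^2*8663^1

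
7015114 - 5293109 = 1722005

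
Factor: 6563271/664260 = 2^(-2)*5^(-1)*11^1*13^1*11071^(-1)*15299^1 = 2187757/221420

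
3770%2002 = 1768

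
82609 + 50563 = 133172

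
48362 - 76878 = -28516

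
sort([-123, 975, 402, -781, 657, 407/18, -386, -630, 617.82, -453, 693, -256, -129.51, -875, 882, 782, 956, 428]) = [-875, -781, -630, -453, -386, -256, -129.51, -123, 407/18, 402, 428, 617.82, 657, 693, 782, 882, 956, 975]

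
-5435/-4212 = 1 + 1223/4212 ≈ 1.29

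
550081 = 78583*7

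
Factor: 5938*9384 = 2^4*3^1*17^1*23^1*2969^1 = 55722192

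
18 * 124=2232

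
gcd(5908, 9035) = 1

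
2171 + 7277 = 9448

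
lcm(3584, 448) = 3584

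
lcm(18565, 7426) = 37130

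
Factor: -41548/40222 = -1*2^1*7^(-1)*13^(-1)*47^1 = -94/91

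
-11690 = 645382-657072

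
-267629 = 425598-693227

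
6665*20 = 133300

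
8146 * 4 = 32584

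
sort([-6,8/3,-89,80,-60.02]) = [-89,-60.02,-6,8/3,80]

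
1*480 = 480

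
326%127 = 72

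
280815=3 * 93605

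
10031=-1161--11192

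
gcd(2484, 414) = 414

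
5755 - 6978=-1223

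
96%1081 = 96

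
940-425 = 515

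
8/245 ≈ 0.0327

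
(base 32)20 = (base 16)40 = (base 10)64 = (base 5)224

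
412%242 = 170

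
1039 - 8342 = -7303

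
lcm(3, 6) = 6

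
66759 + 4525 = 71284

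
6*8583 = 51498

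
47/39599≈0.00119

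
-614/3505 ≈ -0.175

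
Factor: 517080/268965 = 2^3 * 3^(-1) * 31^1 * 43^(-1) = 248/129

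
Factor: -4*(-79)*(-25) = -1*2^2*5^2*79^1 = -7900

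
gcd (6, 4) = 2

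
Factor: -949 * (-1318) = 2^1 * 13^1 * 73^1 * 659^1 = 1250782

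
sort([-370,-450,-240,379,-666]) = [-666,-450,-370,-240,379]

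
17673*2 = 35346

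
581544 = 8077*72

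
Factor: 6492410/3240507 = 2^1*3^(-1)*5^1*19^(-1)*139^(-1)*389^1*409^(-1)*1669^1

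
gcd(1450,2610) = 290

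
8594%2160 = 2114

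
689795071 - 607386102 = 82408969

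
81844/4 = 20461 = 20461.00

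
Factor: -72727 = -1 * 72727^1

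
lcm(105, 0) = 0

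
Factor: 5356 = 2^2*13^1*103^1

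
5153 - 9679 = -4526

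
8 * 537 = 4296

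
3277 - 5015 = -1738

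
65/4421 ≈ 0.0147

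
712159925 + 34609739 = 746769664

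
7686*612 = 4703832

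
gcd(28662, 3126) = 6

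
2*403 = 806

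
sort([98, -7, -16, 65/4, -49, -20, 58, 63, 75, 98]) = [-49, -20, -16, -7, 65/4, 58, 63, 75, 98, 98]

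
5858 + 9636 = 15494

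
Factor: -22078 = -1 * 2^1 * 7^1 * 19^1 * 83^1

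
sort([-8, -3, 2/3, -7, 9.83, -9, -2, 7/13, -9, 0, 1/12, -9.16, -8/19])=[-9.16, -9, -9, -8, -7, -3, -2, -8/19, 0, 1/12, 7/13, 2/3, 9.83]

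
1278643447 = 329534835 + 949108612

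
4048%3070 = 978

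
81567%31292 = 18983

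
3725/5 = 745 = 745.00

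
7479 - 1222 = 6257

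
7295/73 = 99 + 68/73 ≈ 99.93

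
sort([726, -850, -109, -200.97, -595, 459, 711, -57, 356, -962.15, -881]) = [-962.15, -881, -850, -595, -200.97, -109, -57, 356, 459, 711, 726]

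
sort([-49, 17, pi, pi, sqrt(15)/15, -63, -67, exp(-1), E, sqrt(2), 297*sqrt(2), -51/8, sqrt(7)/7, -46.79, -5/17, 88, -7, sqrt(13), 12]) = [-67, -63, -49, -46.79, -7, -51/8, -5/17, sqrt(15)/15, exp(-1), sqrt(7)/7, sqrt(2), E, pi, pi, sqrt(13), 12, 17, 88, 297*sqrt(2)]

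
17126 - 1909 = 15217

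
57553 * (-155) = -8920715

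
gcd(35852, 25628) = 4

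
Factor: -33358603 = -1*33358603^1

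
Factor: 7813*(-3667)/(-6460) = 2^(-2)*5^(-1)*13^1*17^(-1)*193^1*601^1 = 1507909/340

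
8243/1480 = 5+843/1480 ≈ 5.57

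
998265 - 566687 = 431578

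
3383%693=611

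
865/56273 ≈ 0.0154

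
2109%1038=33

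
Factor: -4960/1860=-1 * 2^3 * 3^ (-1)=-8/3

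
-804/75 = -268/25 = -10.72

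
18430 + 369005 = 387435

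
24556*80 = 1964480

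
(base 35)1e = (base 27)1m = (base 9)54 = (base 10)49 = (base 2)110001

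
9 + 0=9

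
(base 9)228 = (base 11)161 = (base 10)188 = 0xbc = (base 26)76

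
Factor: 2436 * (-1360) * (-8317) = 2^6 * 3^1 * 5^1 * 7^1 * 17^1 * 29^1 * 8317^1 = 27553888320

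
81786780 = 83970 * 974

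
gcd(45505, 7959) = 1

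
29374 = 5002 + 24372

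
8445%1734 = 1509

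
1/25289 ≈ 0.0000395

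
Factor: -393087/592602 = -1*2^(-1)*349^(-1)*463^1 = -463/698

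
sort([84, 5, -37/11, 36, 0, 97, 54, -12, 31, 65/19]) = [-12, -37/11, 0, 65/19, 5, 31, 36, 54, 84, 97]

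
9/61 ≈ 0.148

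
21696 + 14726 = 36422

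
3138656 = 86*36496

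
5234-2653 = 2581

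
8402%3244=1914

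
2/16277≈0.000123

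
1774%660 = 454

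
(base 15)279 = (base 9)686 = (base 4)20310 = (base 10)564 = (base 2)1000110100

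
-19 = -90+71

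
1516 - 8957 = -7441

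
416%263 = 153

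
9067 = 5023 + 4044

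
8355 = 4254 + 4101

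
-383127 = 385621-768748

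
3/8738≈0.000343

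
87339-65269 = 22070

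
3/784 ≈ 0.00383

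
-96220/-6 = 48110/3 ≈ 16036.67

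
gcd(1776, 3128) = 8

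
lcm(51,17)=51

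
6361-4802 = 1559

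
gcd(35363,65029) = 1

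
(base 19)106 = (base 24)f7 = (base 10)367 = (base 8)557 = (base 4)11233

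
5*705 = 3525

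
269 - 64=205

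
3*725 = 2175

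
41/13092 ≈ 0.00313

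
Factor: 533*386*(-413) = -1*2^1*7^1*13^1*41^1*59^1*193^1 = -84969794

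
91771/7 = 13110 + 1/7 ≈ 13110.14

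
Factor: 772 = 2^2*193^1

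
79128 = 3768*21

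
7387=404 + 6983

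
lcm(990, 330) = 990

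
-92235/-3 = 30745 = 30745.00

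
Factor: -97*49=-1*7^2*97^1=-4753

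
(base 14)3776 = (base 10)9708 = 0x25ec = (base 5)302313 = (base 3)111022120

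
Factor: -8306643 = -1*3^1*163^1*16987^1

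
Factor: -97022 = -1*2^1*139^1*349^1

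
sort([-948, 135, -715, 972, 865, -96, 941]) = [-948, -715, -96, 135, 865, 941, 972]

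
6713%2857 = 999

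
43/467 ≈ 0.0921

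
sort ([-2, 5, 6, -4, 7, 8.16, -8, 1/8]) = [-8, -4, -2, 1/8, 5, 6, 7, 8.16]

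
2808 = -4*(-702)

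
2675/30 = 89+1/6 ≈ 89.17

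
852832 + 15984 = 868816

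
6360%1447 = 572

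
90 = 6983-6893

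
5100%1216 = 236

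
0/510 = 0 = 0.00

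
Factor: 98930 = 2^1 * 5^1 * 13^1 * 761^1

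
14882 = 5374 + 9508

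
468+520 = 988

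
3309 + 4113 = 7422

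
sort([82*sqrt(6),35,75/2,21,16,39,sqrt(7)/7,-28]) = [-28,sqrt(7)/7,16,21,35,75/2,39,82*sqrt(6)]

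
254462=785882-531420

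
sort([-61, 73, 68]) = [-61, 68, 73]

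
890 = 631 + 259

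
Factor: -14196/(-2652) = 7^1*13^1*17^(-1) = 91/17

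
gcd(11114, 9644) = 2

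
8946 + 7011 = 15957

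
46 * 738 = 33948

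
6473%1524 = 377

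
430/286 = 215/143≈1.50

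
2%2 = 0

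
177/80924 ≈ 0.00219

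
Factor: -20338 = -1*2^1*10169^1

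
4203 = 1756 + 2447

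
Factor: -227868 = -1 * 2^2 * 3^1 * 17^1 * 1117^1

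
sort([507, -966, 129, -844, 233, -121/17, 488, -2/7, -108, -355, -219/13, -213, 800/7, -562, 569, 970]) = [-966, -844, -562, -355, -213, -108, -219/13, -121/17, -2/7, 800/7, 129, 233, 488, 507, 569, 970]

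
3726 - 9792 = -6066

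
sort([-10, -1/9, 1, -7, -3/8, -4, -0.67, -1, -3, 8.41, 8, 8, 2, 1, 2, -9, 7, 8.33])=[-10, -9, -7, -4, -3, -1, -0.67, -3/8, -1/9, 1, 1, 2, 2, 7, 8, 8, 8.33, 8.41]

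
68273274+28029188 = 96302462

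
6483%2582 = 1319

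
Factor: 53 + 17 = 2^1*5^1*7^1 = 70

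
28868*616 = 17782688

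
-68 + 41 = -27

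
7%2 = 1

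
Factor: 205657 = 205657^1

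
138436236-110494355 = 27941881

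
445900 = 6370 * 70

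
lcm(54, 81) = 162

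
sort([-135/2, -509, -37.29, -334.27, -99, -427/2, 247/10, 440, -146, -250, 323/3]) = [-509, -334.27, -250, -427/2, -146, -99, -135/2, -37.29, 247/10, 323/3, 440]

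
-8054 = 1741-9795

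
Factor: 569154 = 2^1 * 3^1 * 29^1 * 3271^1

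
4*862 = 3448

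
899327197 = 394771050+504556147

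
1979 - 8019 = -6040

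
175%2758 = 175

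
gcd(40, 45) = 5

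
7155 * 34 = 243270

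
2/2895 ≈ 0.000691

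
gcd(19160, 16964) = 4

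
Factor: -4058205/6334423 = -1*3^1*5^1*61^(-1)*103843^(-1)*270547^1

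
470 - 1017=-547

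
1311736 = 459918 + 851818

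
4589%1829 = 931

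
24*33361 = 800664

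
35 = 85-50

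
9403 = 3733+5670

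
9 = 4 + 5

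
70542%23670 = 23202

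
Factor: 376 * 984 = 2^6 * 3^1 * 41^1 * 47^1 = 369984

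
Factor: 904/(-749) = -1*2^3*7^(-1)*107^(-1)*113^1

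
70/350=1/5=0.20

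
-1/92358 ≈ -0.0000108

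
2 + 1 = 3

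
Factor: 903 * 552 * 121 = 2^3 * 3^2 * 7^1 * 11^2 * 23^1 * 43^1 = 60313176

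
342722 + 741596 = 1084318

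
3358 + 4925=8283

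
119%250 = 119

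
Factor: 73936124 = 2^2 * 18484031^1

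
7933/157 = 50 + 83/157≈50.53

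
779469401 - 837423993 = -57954592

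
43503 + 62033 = 105536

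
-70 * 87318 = -6112260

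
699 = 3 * 233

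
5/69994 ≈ 0.0000714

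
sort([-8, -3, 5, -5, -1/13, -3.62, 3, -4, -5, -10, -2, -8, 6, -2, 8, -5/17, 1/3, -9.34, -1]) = [-10, -9.34, -8, -8, -5, -5, -4, -3.62, -3, -2, -2, -1, -5/17, -1/13, 1/3, 3, 5, 6, 8]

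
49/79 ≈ 0.620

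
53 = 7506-7453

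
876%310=256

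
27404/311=88+36/311 ≈ 88.12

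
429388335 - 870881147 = -441492812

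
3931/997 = 3 + 940/997 ≈ 3.94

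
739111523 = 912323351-173211828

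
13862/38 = 364 + 15/19 ≈ 364.79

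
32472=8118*4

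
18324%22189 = 18324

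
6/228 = 1/38 ≈ 0.0263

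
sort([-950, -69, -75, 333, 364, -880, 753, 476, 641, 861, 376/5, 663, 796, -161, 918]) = [-950, -880, -161, -75, -69, 376/5, 333, 364, 476, 641, 663, 753, 796, 861, 918]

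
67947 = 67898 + 49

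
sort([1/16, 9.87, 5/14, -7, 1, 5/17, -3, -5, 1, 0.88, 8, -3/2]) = [-7, -5, -3, -3/2, 1/16, 5/17, 5/14, 0.88, 1, 1, 8, 9.87]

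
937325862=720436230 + 216889632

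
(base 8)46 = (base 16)26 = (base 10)38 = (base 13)2c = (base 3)1102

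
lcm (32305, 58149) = 290745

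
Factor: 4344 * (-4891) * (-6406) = 2^4 * 3^1 * 67^1 * 73^1 * 181^1 * 3203^1 = 136105104624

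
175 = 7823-7648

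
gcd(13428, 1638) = 18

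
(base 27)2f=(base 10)69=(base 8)105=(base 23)30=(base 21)36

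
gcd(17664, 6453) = 3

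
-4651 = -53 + -4598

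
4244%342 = 140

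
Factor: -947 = -1*947^1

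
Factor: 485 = 5^1 * 97^1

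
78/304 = 39/152 ≈ 0.257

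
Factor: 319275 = 3^3*5^2*11^1*43^1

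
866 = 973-107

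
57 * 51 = 2907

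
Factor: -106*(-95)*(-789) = -1*2^1*3^1*5^1*19^1*53^1*263^1 = -7945230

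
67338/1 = 67338 = 67338.00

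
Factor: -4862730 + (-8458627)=-1 * 7^1 * 43^1 * 44257^1=-13321357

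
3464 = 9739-6275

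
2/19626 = 1/9813 ≈ 0.000102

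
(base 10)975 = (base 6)4303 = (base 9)1303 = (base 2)1111001111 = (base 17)366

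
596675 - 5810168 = -5213493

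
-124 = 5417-5541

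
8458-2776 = 5682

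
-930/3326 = -465/1663 ≈ -0.280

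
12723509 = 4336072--8387437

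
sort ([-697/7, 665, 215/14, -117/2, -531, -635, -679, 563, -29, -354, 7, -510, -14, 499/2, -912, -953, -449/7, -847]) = [-953, -912, -847, -679, -635, -531, -510, -354, -697/7, -449/7, -117/2, -29, -14, 7, 215/14, 499/2, 563, 665]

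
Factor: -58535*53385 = -1*3^1*5^2*23^1*509^1*3559^1 = -3124890975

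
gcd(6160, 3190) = 110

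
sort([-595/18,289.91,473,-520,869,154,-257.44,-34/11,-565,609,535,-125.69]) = [-565,-520,-257.44,-125.69,-595/18,-34/11,154,289.91,473,535,609,869]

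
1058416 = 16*66151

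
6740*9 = 60660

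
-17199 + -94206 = -111405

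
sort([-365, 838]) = [-365, 838]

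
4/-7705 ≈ -0.000519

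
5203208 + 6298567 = 11501775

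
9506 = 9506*1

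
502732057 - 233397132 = 269334925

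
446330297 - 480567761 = -34237464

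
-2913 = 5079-7992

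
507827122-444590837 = 63236285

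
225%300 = 225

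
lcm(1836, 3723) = 134028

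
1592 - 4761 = -3169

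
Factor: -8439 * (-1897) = 3^1 * 7^1 * 29^1 * 97^1 * 271^1 = 16008783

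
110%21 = 5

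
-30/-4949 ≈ 0.00606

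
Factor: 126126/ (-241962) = -1*3^1*11^1*13^1*823^ (-1) = -429/823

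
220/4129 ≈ 0.0533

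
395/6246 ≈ 0.0632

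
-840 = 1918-2758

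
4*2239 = 8956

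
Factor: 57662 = 2^1*11^1*2621^1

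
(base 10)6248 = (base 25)9on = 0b1100001101000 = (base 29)7cd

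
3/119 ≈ 0.0252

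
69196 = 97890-28694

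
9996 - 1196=8800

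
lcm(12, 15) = 60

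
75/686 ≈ 0.109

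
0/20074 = 0 = 0.00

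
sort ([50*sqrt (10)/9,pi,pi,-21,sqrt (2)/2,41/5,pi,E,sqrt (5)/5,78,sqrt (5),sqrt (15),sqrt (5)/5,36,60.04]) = [-21,sqrt (5)/5,sqrt (5)/5,sqrt (2)/2,sqrt (5),E,pi,pi,pi,sqrt (15),41/5,50*sqrt (10)/9,36,60.04,78]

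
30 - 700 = -670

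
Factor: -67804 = -1 * 2^2 * 11^1 * 23^1 * 67^1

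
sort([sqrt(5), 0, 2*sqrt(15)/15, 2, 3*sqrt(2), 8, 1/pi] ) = [0, 1/pi, 2*sqrt(15)/15, 2, sqrt(5), 3*sqrt(2), 8] 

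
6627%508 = 23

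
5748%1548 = 1104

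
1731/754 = 2 + 223/754 ≈ 2.30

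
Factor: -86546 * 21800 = -1 * 2^4 * 5^2 * 109^2 * 397^1 = -1886702800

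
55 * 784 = 43120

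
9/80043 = 3/26681 ≈ 0.000112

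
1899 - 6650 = -4751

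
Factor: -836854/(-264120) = 2^(-2) * 3^(-1) * 5^(-1) * 31^(-1) * 71^(-1) * 418427^1 = 418427/132060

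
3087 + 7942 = 11029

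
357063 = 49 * 7287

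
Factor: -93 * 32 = -1 * 2^5 * 3^1 * 31^1 = -2976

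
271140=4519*60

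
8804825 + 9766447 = 18571272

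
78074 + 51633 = 129707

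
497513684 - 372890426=124623258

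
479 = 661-182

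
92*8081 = 743452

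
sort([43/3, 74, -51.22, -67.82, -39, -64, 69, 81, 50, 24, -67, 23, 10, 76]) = [-67.82, -67, -64, -51.22, -39, 10, 43/3, 23, 24, 50, 69, 74, 76, 81]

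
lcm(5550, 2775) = 5550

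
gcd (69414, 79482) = 6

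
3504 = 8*438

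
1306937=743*1759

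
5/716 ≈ 0.00698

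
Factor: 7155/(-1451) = -1*3^3*5^1*53^1*1451^(-1)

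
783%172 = 95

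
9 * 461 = 4149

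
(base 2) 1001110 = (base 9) 86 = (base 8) 116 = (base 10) 78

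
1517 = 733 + 784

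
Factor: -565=-1 * 5^1 * 113^1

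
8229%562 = 361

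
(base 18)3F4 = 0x4DE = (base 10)1246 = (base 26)1LO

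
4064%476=256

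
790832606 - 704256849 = 86575757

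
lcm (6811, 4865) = 34055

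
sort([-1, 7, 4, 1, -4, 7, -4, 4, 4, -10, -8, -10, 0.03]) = [-10, -10, -8, -4, -4, -1, 0.03, 1, 4, 4, 4, 7, 7]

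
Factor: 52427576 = 2^3*6553447^1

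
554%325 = 229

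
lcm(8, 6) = 24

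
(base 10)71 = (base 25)2l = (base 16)47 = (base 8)107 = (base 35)21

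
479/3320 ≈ 0.144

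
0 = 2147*0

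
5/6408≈0.000780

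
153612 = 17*9036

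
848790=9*94310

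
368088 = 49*7512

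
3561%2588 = 973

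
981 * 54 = 52974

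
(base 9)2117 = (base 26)27l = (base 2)11000010011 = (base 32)1gj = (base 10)1555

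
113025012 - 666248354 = -553223342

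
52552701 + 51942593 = 104495294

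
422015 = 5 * 84403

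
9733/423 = 23 + 4/423 ≈ 23.01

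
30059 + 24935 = 54994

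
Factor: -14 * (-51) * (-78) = -1 * 2^2 * 3^2 * 7^1 * 13^1 * 17^1 = -55692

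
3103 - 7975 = -4872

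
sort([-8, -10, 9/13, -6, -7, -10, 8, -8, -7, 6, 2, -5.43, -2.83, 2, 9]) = [-10, -10, -8, -8, -7, -7, -6, -5.43, -2.83, 9/13, 2, 2, 6, 8, 9]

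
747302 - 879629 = -132327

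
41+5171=5212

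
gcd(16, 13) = 1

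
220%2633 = 220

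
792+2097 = 2889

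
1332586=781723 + 550863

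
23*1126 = 25898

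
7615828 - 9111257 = -1495429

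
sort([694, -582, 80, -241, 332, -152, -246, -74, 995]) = [-582, -246, -241, -152, -74, 80, 332, 694, 995]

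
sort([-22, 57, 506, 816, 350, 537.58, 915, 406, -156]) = [-156, -22, 57, 350, 406, 506, 537.58, 816, 915]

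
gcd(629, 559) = 1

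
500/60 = 8 + 1/3 ≈ 8.33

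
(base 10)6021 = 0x1785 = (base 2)1011110000101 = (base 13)2982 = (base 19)gch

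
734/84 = 367/42 ≈ 8.74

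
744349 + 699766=1444115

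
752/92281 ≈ 0.00815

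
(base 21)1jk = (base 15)3c5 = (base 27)14n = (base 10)860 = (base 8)1534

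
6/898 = 3/449≈0.00668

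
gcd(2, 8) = 2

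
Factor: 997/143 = 11^(-1)*13^(-1)*997^1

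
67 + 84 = 151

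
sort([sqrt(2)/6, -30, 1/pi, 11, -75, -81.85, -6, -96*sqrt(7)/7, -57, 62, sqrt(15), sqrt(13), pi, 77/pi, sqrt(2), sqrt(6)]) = [-81.85, -75, -57, -96*sqrt(7)/7, -30, -6, sqrt(2)/6, 1/pi, sqrt(2), sqrt(6), pi, sqrt(13), sqrt(15), 11, 77/pi, 62]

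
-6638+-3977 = -10615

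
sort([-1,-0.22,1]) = [-1,-0.22,1]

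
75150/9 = 8350 = 8350.00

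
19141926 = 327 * 58538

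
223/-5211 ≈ -0.0428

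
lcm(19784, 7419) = 59352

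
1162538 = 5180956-4018418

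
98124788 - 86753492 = 11371296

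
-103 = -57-46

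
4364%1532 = 1300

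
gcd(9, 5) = 1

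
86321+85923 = 172244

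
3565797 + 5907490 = 9473287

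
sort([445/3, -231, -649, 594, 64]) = [-649, -231, 64, 445/3, 594]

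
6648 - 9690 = -3042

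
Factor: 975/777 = 5^2 * 7^(-1) * 13^1 * 37^(-1) = 325/259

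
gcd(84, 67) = 1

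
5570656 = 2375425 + 3195231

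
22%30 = 22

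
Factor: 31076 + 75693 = 13^1*43^1*191^1 = 106769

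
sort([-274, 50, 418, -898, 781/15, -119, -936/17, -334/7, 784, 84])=[-898, -274, -119, -936/17, -334/7, 50, 781/15, 84, 418, 784]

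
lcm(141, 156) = 7332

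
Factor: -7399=-1 * 7^2 * 151^1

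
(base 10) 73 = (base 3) 2201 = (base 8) 111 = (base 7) 133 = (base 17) 45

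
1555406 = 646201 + 909205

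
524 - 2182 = -1658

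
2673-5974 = -3301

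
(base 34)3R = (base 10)129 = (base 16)81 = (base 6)333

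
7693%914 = 381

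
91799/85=1079 + 84/85 ≈ 1079.99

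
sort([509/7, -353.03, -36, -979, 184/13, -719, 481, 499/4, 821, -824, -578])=[-979, -824, -719, -578, -353.03, -36, 184/13, 509/7, 499/4, 481, 821]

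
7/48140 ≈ 0.000145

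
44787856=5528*8102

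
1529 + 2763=4292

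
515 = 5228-4713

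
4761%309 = 126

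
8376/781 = 10+566/781 ≈ 10.72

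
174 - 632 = -458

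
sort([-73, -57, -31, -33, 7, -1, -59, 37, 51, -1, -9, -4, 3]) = [-73, -59, -57, -33, -31, -9, -4, -1, -1, 3, 7, 37, 51]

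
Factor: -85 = -1*5^1*17^1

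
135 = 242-107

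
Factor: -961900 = -1*2^2*5^2*9619^1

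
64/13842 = 32/6921 ≈ 0.00462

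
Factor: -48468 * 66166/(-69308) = 2^1 * 3^1 * 7^1 * 577^1 * 17327^(-1) * 33083^1 = 801733422/17327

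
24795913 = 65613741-40817828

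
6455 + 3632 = 10087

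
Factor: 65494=2^1 * 11^1 * 13^1 * 229^1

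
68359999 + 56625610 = 124985609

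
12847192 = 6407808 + 6439384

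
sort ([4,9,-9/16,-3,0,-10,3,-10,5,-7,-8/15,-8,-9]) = [-10,-10,-9,-8,-7,-3,-9/16,-8/15,0,3,4,5,9]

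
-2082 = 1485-3567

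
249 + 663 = 912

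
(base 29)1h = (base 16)2e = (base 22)22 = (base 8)56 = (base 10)46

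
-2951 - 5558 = -8509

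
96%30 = 6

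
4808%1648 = 1512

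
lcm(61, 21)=1281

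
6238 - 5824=414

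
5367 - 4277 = 1090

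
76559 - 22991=53568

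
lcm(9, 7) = 63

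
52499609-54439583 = -1939974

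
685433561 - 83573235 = 601860326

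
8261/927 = 8 + 845/927 ≈ 8.91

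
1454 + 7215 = 8669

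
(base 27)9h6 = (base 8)15562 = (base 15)2136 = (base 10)7026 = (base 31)79k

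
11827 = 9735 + 2092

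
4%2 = 0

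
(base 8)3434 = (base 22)3gg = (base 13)aa0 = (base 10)1820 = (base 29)24m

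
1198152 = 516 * 2322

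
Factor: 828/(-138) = -1 * 2^1 * 3^1 = -6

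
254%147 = 107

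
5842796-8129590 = -2286794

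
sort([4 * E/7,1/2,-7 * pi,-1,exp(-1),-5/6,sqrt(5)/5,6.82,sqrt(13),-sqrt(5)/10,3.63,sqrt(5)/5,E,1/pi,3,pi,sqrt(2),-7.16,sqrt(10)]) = [-7 * pi,-7.16,-1,-5/6,-sqrt(5)/10,1/pi,exp(-1),sqrt(5)/5,sqrt(5)/5,1/2,sqrt(2),4 * E/7,E,3,pi,sqrt(10),sqrt(13),3.63,6.82]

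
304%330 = 304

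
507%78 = 39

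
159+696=855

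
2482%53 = 44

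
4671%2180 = 311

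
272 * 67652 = 18401344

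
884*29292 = 25894128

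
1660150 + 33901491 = 35561641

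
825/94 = 8 + 73/94 ≈ 8.78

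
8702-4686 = 4016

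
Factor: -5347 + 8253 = 2^1*1453^1 = 2906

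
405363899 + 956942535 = 1362306434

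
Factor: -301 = -1 * 7^1 * 43^1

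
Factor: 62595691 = 151^1*257^1*1613^1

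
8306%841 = 737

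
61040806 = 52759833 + 8280973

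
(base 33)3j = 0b1110110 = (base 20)5i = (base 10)118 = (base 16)76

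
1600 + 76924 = 78524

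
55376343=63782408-8406065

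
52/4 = 13 = 13.00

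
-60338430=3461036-63799466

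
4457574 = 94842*47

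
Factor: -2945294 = -1 * 2^1 * 11^1 * 133877^1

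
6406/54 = 3203/27 ≈ 118.63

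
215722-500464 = -284742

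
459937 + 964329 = 1424266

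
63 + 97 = 160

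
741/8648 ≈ 0.0857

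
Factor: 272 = 2^4*17^1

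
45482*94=4275308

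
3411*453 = 1545183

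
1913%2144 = 1913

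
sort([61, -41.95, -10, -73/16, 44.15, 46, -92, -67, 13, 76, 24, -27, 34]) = [-92, -67, -41.95, -27, -10, -73/16, 13, 24, 34, 44.15, 46, 61, 76]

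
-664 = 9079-9743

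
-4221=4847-9068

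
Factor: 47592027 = 3^2 * 7^1 * 17^1 * 37^1 * 1201^1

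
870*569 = 495030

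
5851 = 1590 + 4261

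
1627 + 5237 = 6864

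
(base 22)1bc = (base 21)1e3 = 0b1011100010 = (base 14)3aa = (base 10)738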